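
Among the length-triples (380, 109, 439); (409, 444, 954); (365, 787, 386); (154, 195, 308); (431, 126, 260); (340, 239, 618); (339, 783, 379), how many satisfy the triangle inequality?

(109,380,439): 109+380 > 439 → valid
(409,444,954): 409+444 ≤ 954 → not valid
(365,386,787): 365+386 ≤ 787 → not valid
(154,195,308): 154+195 > 308 → valid
(126,260,431): 126+260 ≤ 431 → not valid
(239,340,618): 239+340 ≤ 618 → not valid
(339,379,783): 339+379 ≤ 783 → not valid
2 of the 7 triples form a triangle.

2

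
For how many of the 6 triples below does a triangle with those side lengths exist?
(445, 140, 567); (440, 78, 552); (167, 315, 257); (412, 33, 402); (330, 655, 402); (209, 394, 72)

(140,445,567): 140+445 > 567 → valid
(78,440,552): 78+440 ≤ 552 → not valid
(167,257,315): 167+257 > 315 → valid
(33,402,412): 33+402 > 412 → valid
(330,402,655): 330+402 > 655 → valid
(72,209,394): 72+209 ≤ 394 → not valid
4 of the 6 triples form a triangle.

4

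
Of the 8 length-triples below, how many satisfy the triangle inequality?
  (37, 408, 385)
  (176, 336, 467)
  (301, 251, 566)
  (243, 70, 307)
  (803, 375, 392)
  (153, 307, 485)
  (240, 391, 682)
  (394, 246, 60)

3

(37,385,408): 37+385 > 408 → valid
(176,336,467): 176+336 > 467 → valid
(251,301,566): 251+301 ≤ 566 → not valid
(70,243,307): 70+243 > 307 → valid
(375,392,803): 375+392 ≤ 803 → not valid
(153,307,485): 153+307 ≤ 485 → not valid
(240,391,682): 240+391 ≤ 682 → not valid
(60,246,394): 60+246 ≤ 394 → not valid
3 of the 8 triples form a triangle.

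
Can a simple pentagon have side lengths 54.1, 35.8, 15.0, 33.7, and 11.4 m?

A pentagon exists iff every side is shorter than the sum of the others — equivalently, the longest side is less than the sum of the rest.
Longest side 54.1 < 95.9 (sum of the remaining 4), so yes.

Yes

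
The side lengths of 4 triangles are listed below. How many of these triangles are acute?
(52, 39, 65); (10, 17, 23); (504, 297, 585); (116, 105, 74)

(52,39,65): 39²+52² = 4225 = 65² → right
(10,17,23): 10²+17² = 389 < 529 = 23² → obtuse
(504,297,585): 297²+504² = 342225 = 585² → right
(116,105,74): 74²+105² = 16501 > 13456 = 116² → acute
1 of the 4 is acute.

1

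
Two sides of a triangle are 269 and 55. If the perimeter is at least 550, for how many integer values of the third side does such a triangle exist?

98

Triangle inequality: 214 < x < 324. Perimeter ≥ 550 gives x ≥ 550 − 269 − 55 = 226.
So 226 ≤ x < 324; integers 226 through 323: 98 values.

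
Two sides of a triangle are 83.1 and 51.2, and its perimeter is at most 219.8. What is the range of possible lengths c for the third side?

Triangle inequality alone gives 31.9 < c < 134.3.
The perimeter condition gives c ≤ 219.8 − 83.1 − 51.2 = 85.5.
Intersecting the two: 31.9 < c ≤ 85.5.

31.9 < c ≤ 85.5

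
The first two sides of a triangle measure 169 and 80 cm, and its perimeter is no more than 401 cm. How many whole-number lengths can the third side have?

63

Triangle inequality: 89 < x < 249. Perimeter ≤ 401 gives x ≤ 401 − 169 − 80 = 152.
So 89 < x ≤ 152; integers 90 through 152: 63 values.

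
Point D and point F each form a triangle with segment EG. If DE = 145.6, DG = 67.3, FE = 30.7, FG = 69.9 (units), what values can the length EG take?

78.3 < EG < 100.6

From triangle DEG: |145.6 − 67.3| < EG < 145.6 + 67.3, i.e. 78.3 < EG < 212.9.
From triangle FEG: 39.2 < EG < 100.6.
Both must hold, so EG lies in the intersection.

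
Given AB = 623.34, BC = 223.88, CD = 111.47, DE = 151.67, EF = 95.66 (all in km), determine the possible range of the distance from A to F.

40.66 ≤ AF ≤ 1206.02 km

The maximum is all hops collinear in one direction: 623.34 + 223.88 + 111.47 + 151.67 + 95.66 = 1206.02.
The longest hop is 623.34; the others sum to 582.68. Folding the others back against it leaves at least 623.34 − 582.68 = 40.66.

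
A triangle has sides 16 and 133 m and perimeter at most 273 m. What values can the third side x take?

117 < x ≤ 124

Triangle inequality alone gives 117 < x < 149.
The perimeter condition gives x ≤ 273 − 16 − 133 = 124.
Intersecting the two: 117 < x ≤ 124.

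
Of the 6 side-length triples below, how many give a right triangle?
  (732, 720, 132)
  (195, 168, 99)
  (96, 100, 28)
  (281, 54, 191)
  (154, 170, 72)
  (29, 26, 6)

4

(732,720,132): 132²+720² = 535824 = 732² → right
(195,168,99): 99²+168² = 38025 = 195² → right
(96,100,28): 28²+96² = 10000 = 100² → right
(281,54,191): 54+191 ≤ 281, not a triangle
(154,170,72): 72²+154² = 28900 = 170² → right
(29,26,6): 6²+26² = 712 < 841 = 29² → obtuse
4 of the 6 are right.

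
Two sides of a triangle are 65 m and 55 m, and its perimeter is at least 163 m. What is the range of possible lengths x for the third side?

Triangle inequality alone gives 10 < x < 120.
The perimeter condition gives x ≥ 163 − 65 − 55 = 43.
Intersecting the two: 43 ≤ x < 120.

43 ≤ x < 120 m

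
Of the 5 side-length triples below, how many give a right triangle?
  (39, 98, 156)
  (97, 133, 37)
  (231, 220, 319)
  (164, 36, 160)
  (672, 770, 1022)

(39,98,156): 39+98 ≤ 156, not a triangle
(97,133,37): 37²+97² = 10778 < 17689 = 133² → obtuse
(231,220,319): 220²+231² = 101761 = 319² → right
(164,36,160): 36²+160² = 26896 = 164² → right
(672,770,1022): 672²+770² = 1044484 = 1022² → right
3 of the 5 are right.

3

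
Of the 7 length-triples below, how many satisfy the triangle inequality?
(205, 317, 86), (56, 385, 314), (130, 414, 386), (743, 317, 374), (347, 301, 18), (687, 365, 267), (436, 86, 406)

2

(86,205,317): 86+205 ≤ 317 → not valid
(56,314,385): 56+314 ≤ 385 → not valid
(130,386,414): 130+386 > 414 → valid
(317,374,743): 317+374 ≤ 743 → not valid
(18,301,347): 18+301 ≤ 347 → not valid
(267,365,687): 267+365 ≤ 687 → not valid
(86,406,436): 86+406 > 436 → valid
2 of the 7 triples form a triangle.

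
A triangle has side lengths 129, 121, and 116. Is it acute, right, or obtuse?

Compare the square of the longest side to the sum of squares of the other two: 116² + 121² = 28097 > 16641 = 129².

acute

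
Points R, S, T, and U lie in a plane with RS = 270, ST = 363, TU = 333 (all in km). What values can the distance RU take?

0 ≤ RU ≤ 966 km

The maximum is all hops collinear in one direction: 270 + 363 + 333 = 966.
The longest hop is 363; the others sum to 603. Since 363 ≤ 603, the path can fold back on itself completely, so the minimum distance is 0.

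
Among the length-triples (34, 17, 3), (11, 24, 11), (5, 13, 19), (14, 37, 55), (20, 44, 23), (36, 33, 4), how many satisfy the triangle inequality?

(3,17,34): 3+17 ≤ 34 → not valid
(11,11,24): 11+11 ≤ 24 → not valid
(5,13,19): 5+13 ≤ 19 → not valid
(14,37,55): 14+37 ≤ 55 → not valid
(20,23,44): 20+23 ≤ 44 → not valid
(4,33,36): 4+33 > 36 → valid
1 of the 6 triples forms a triangle.

1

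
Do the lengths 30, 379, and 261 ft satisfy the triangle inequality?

No

The longest side is 379, but the other two sum to only 291.
291 < 379, so the triangle inequality fails.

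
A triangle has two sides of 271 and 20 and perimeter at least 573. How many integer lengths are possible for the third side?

9

Triangle inequality: 251 < x < 291. Perimeter ≥ 573 gives x ≥ 573 − 271 − 20 = 282.
So 282 ≤ x < 291; integers 282 through 290: 9 values.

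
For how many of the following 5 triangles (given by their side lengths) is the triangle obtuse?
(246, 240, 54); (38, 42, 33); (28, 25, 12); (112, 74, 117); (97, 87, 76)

(246,240,54): 54²+240² = 60516 = 246² → right
(38,42,33): 33²+38² = 2533 > 1764 = 42² → acute
(28,25,12): 12²+25² = 769 < 784 = 28² → obtuse
(112,74,117): 74²+112² = 18020 > 13689 = 117² → acute
(97,87,76): 76²+87² = 13345 > 9409 = 97² → acute
1 of the 5 is obtuse.

1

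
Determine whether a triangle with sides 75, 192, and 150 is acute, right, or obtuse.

Compare the square of the longest side to the sum of squares of the other two: 75² + 150² = 28125 < 36864 = 192².

obtuse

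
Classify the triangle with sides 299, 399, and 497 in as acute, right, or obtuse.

acute

Compare the square of the longest side to the sum of squares of the other two: 299² + 399² = 248602 > 247009 = 497².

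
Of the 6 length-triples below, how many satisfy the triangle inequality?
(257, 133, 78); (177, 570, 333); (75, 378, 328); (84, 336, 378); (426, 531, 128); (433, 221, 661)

(78,133,257): 78+133 ≤ 257 → not valid
(177,333,570): 177+333 ≤ 570 → not valid
(75,328,378): 75+328 > 378 → valid
(84,336,378): 84+336 > 378 → valid
(128,426,531): 128+426 > 531 → valid
(221,433,661): 221+433 ≤ 661 → not valid
3 of the 6 triples form a triangle.

3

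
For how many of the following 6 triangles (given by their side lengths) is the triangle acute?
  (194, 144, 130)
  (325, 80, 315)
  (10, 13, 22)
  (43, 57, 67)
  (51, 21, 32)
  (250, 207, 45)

(194,144,130): 130²+144² = 37636 = 194² → right
(325,80,315): 80²+315² = 105625 = 325² → right
(10,13,22): 10²+13² = 269 < 484 = 22² → obtuse
(43,57,67): 43²+57² = 5098 > 4489 = 67² → acute
(51,21,32): 21²+32² = 1465 < 2601 = 51² → obtuse
(250,207,45): 45²+207² = 44874 < 62500 = 250² → obtuse
1 of the 6 is acute.

1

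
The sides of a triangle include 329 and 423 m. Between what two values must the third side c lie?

94 < c < 752

By the triangle inequality, c must be less than 329 + 423 = 752 and greater than |329 − 423| = 94.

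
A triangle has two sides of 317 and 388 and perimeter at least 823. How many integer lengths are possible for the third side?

Triangle inequality: 71 < x < 705. Perimeter ≥ 823 gives x ≥ 823 − 317 − 388 = 118.
So 118 ≤ x < 705; integers 118 through 704: 587 values.

587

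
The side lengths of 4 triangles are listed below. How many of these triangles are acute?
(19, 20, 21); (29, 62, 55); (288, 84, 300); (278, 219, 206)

(19,20,21): 19²+20² = 761 > 441 = 21² → acute
(29,62,55): 29²+55² = 3866 > 3844 = 62² → acute
(288,84,300): 84²+288² = 90000 = 300² → right
(278,219,206): 206²+219² = 90397 > 77284 = 278² → acute
3 of the 4 are acute.

3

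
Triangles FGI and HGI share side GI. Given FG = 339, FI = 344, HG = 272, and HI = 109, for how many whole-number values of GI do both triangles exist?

217

From triangle FGI: 5 < GI < 683.
From triangle HGI: 163 < GI < 381.
Intersection: 163 < GI < 381, so integers 164 through 380: 217 values.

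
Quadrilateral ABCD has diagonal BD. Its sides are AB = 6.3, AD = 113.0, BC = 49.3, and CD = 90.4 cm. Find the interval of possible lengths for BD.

106.7 < BD < 119.3

From triangle ABD: |6.3 − 113.0| < BD < 6.3 + 113.0, i.e. 106.7 < BD < 119.3.
From triangle CBD: 41.1 < BD < 139.7.
Both must hold, so BD lies in the intersection.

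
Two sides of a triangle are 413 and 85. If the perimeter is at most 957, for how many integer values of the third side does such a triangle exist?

Triangle inequality: 328 < x < 498. Perimeter ≤ 957 gives x ≤ 957 − 413 − 85 = 459.
So 328 < x ≤ 459; integers 329 through 459: 131 values.

131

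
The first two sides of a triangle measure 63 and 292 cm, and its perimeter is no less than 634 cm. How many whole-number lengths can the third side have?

Triangle inequality: 229 < x < 355. Perimeter ≥ 634 gives x ≥ 634 − 63 − 292 = 279.
So 279 ≤ x < 355; integers 279 through 354: 76 values.

76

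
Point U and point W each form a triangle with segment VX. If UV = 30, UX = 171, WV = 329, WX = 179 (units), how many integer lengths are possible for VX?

50

From triangle UVX: 141 < VX < 201.
From triangle WVX: 150 < VX < 508.
Intersection: 150 < VX < 201, so integers 151 through 200: 50 values.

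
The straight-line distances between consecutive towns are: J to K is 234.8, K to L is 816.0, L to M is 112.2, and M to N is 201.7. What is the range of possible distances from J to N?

The maximum is all hops collinear in one direction: 234.8 + 816.0 + 112.2 + 201.7 = 1364.7.
The longest hop is 816.0; the others sum to 548.7. Folding the others back against it leaves at least 816.0 − 548.7 = 267.3.

267.3 ≤ JN ≤ 1364.7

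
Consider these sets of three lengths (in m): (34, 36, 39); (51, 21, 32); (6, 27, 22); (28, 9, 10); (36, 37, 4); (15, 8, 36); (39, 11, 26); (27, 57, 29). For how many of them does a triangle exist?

(34,36,39): 34+36 > 39 → valid
(21,32,51): 21+32 > 51 → valid
(6,22,27): 6+22 > 27 → valid
(9,10,28): 9+10 ≤ 28 → not valid
(4,36,37): 4+36 > 37 → valid
(8,15,36): 8+15 ≤ 36 → not valid
(11,26,39): 11+26 ≤ 39 → not valid
(27,29,57): 27+29 ≤ 57 → not valid
4 of the 8 triples form a triangle.

4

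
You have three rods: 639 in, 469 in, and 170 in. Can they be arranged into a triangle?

The two shorter sides sum to 639, exactly equal to the longest side 639.
That gives only a degenerate (flat) triangle — the inequality must be strict.

No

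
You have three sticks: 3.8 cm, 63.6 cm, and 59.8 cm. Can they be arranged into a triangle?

The two shorter sides sum to 63.6, exactly equal to the longest side 63.6.
That gives only a degenerate (flat) triangle — the inequality must be strict.

No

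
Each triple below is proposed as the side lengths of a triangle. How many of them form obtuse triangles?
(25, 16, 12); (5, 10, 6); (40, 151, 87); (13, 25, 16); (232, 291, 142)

(25,16,12): 12²+16² = 400 < 625 = 25² → obtuse
(5,10,6): 5²+6² = 61 < 100 = 10² → obtuse
(40,151,87): 40+87 ≤ 151, not a triangle
(13,25,16): 13²+16² = 425 < 625 = 25² → obtuse
(232,291,142): 142²+232² = 73988 < 84681 = 291² → obtuse
4 of the 5 are obtuse.

4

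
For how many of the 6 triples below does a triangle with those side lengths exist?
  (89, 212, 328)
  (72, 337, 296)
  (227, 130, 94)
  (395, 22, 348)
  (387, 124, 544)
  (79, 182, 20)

(89,212,328): 89+212 ≤ 328 → not valid
(72,296,337): 72+296 > 337 → valid
(94,130,227): 94+130 ≤ 227 → not valid
(22,348,395): 22+348 ≤ 395 → not valid
(124,387,544): 124+387 ≤ 544 → not valid
(20,79,182): 20+79 ≤ 182 → not valid
1 of the 6 triples forms a triangle.

1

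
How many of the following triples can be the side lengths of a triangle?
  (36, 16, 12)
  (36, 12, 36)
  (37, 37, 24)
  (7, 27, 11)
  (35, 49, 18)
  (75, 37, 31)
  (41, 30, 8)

(12,16,36): 12+16 ≤ 36 → not valid
(12,36,36): 12+36 > 36 → valid
(24,37,37): 24+37 > 37 → valid
(7,11,27): 7+11 ≤ 27 → not valid
(18,35,49): 18+35 > 49 → valid
(31,37,75): 31+37 ≤ 75 → not valid
(8,30,41): 8+30 ≤ 41 → not valid
3 of the 7 triples form a triangle.

3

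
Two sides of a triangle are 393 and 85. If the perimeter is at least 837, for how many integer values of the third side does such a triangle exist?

119

Triangle inequality: 308 < x < 478. Perimeter ≥ 837 gives x ≥ 837 − 393 − 85 = 359.
So 359 ≤ x < 478; integers 359 through 477: 119 values.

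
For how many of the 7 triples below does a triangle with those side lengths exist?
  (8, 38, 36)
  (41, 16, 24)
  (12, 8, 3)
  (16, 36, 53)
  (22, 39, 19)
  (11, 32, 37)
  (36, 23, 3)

3

(8,36,38): 8+36 > 38 → valid
(16,24,41): 16+24 ≤ 41 → not valid
(3,8,12): 3+8 ≤ 12 → not valid
(16,36,53): 16+36 ≤ 53 → not valid
(19,22,39): 19+22 > 39 → valid
(11,32,37): 11+32 > 37 → valid
(3,23,36): 3+23 ≤ 36 → not valid
3 of the 7 triples form a triangle.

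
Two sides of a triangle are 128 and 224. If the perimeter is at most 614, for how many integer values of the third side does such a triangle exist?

Triangle inequality: 96 < x < 352. Perimeter ≤ 614 gives x ≤ 614 − 128 − 224 = 262.
So 96 < x ≤ 262; integers 97 through 262: 166 values.

166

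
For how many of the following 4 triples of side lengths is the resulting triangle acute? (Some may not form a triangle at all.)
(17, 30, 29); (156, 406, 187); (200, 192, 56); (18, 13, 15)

2

(17,30,29): 17²+29² = 1130 > 900 = 30² → acute
(156,406,187): 156+187 ≤ 406, not a triangle
(200,192,56): 56²+192² = 40000 = 200² → right
(18,13,15): 13²+15² = 394 > 324 = 18² → acute
2 of the 4 are acute.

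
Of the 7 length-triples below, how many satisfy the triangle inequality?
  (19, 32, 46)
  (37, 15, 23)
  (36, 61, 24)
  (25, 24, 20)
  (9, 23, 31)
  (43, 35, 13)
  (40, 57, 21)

(19,32,46): 19+32 > 46 → valid
(15,23,37): 15+23 > 37 → valid
(24,36,61): 24+36 ≤ 61 → not valid
(20,24,25): 20+24 > 25 → valid
(9,23,31): 9+23 > 31 → valid
(13,35,43): 13+35 > 43 → valid
(21,40,57): 21+40 > 57 → valid
6 of the 7 triples form a triangle.

6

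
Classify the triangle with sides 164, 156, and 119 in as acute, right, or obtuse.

Compare the square of the longest side to the sum of squares of the other two: 119² + 156² = 38497 > 26896 = 164².

acute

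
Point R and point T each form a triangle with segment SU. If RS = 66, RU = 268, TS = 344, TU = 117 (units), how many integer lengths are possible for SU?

From triangle RSU: 202 < SU < 334.
From triangle TSU: 227 < SU < 461.
Intersection: 227 < SU < 334, so integers 228 through 333: 106 values.

106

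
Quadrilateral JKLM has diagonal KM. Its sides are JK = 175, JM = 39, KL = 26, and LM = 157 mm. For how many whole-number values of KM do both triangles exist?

From triangle JKM: 136 < KM < 214.
From triangle LKM: 131 < KM < 183.
Intersection: 136 < KM < 183, so integers 137 through 182: 46 values.

46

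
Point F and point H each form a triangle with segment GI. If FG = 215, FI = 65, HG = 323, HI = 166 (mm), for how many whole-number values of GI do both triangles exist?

From triangle FGI: 150 < GI < 280.
From triangle HGI: 157 < GI < 489.
Intersection: 157 < GI < 280, so integers 158 through 279: 122 values.

122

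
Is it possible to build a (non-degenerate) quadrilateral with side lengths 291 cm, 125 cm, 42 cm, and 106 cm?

No

For a quadrilateral, each side must be shorter than the sum of the others.
Here the longest side is 291, but the remaining 3 sides sum to only 273.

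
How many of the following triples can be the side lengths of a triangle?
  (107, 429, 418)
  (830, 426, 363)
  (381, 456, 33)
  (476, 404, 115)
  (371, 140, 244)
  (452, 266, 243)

(107,418,429): 107+418 > 429 → valid
(363,426,830): 363+426 ≤ 830 → not valid
(33,381,456): 33+381 ≤ 456 → not valid
(115,404,476): 115+404 > 476 → valid
(140,244,371): 140+244 > 371 → valid
(243,266,452): 243+266 > 452 → valid
4 of the 6 triples form a triangle.

4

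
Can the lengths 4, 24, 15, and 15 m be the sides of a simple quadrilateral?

A quadrilateral exists iff every side is shorter than the sum of the others — equivalently, the longest side is less than the sum of the rest.
Longest side 24 < 34 (sum of the remaining 3), so yes.

Yes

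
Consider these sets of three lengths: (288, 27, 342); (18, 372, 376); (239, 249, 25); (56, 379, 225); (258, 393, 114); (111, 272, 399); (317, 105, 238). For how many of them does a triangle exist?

(27,288,342): 27+288 ≤ 342 → not valid
(18,372,376): 18+372 > 376 → valid
(25,239,249): 25+239 > 249 → valid
(56,225,379): 56+225 ≤ 379 → not valid
(114,258,393): 114+258 ≤ 393 → not valid
(111,272,399): 111+272 ≤ 399 → not valid
(105,238,317): 105+238 > 317 → valid
3 of the 7 triples form a triangle.

3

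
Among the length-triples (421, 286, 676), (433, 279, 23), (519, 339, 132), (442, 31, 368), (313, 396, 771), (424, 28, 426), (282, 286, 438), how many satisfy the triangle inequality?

(286,421,676): 286+421 > 676 → valid
(23,279,433): 23+279 ≤ 433 → not valid
(132,339,519): 132+339 ≤ 519 → not valid
(31,368,442): 31+368 ≤ 442 → not valid
(313,396,771): 313+396 ≤ 771 → not valid
(28,424,426): 28+424 > 426 → valid
(282,286,438): 282+286 > 438 → valid
3 of the 7 triples form a triangle.

3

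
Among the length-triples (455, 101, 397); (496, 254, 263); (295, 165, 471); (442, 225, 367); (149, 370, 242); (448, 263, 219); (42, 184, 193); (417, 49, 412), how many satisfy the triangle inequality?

7

(101,397,455): 101+397 > 455 → valid
(254,263,496): 254+263 > 496 → valid
(165,295,471): 165+295 ≤ 471 → not valid
(225,367,442): 225+367 > 442 → valid
(149,242,370): 149+242 > 370 → valid
(219,263,448): 219+263 > 448 → valid
(42,184,193): 42+184 > 193 → valid
(49,412,417): 49+412 > 417 → valid
7 of the 8 triples form a triangle.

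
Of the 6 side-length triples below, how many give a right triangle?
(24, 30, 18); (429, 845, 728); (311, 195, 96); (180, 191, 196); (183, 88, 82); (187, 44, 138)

2

(24,30,18): 18²+24² = 900 = 30² → right
(429,845,728): 429²+728² = 714025 = 845² → right
(311,195,96): 96+195 ≤ 311, not a triangle
(180,191,196): 180²+191² = 68881 > 38416 = 196² → acute
(183,88,82): 82+88 ≤ 183, not a triangle
(187,44,138): 44+138 ≤ 187, not a triangle
2 of the 6 are right.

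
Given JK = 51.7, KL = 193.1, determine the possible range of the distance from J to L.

141.4 ≤ JL ≤ 244.8

By the triangle inequality, |51.7 − 193.1| ≤ JL ≤ 51.7 + 193.1.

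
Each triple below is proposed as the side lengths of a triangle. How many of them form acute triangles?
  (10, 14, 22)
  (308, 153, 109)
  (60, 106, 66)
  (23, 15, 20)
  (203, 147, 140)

(10,14,22): 10²+14² = 296 < 484 = 22² → obtuse
(308,153,109): 109+153 ≤ 308, not a triangle
(60,106,66): 60²+66² = 7956 < 11236 = 106² → obtuse
(23,15,20): 15²+20² = 625 > 529 = 23² → acute
(203,147,140): 140²+147² = 41209 = 203² → right
1 of the 5 is acute.

1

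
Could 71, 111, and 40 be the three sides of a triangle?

No

The two shorter sides sum to 111, exactly equal to the longest side 111.
That gives only a degenerate (flat) triangle — the inequality must be strict.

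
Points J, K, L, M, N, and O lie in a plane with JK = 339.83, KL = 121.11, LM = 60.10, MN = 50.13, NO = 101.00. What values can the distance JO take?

The maximum is all hops collinear in one direction: 339.83 + 121.11 + 60.10 + 50.13 + 101.00 = 672.17.
The longest hop is 339.83; the others sum to 332.34. Folding the others back against it leaves at least 339.83 − 332.34 = 7.49.

7.49 ≤ JO ≤ 672.17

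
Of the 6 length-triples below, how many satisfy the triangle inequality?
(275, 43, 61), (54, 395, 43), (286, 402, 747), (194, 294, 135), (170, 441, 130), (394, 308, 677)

(43,61,275): 43+61 ≤ 275 → not valid
(43,54,395): 43+54 ≤ 395 → not valid
(286,402,747): 286+402 ≤ 747 → not valid
(135,194,294): 135+194 > 294 → valid
(130,170,441): 130+170 ≤ 441 → not valid
(308,394,677): 308+394 > 677 → valid
2 of the 6 triples form a triangle.

2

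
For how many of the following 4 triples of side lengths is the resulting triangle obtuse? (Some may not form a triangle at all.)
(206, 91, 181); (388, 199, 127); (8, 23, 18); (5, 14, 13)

(206,91,181): 91²+181² = 41042 < 42436 = 206² → obtuse
(388,199,127): 127+199 ≤ 388, not a triangle
(8,23,18): 8²+18² = 388 < 529 = 23² → obtuse
(5,14,13): 5²+13² = 194 < 196 = 14² → obtuse
3 of the 4 are obtuse.

3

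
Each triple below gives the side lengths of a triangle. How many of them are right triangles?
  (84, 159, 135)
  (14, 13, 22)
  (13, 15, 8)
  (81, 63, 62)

1

(84,159,135): 84²+135² = 25281 = 159² → right
(14,13,22): 13²+14² = 365 < 484 = 22² → obtuse
(13,15,8): 8²+13² = 233 > 225 = 15² → acute
(81,63,62): 62²+63² = 7813 > 6561 = 81² → acute
1 of the 4 is right.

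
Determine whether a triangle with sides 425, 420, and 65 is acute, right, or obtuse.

right

Compare the square of the longest side to the sum of squares of the other two: 65² + 420² = 180625 = 425².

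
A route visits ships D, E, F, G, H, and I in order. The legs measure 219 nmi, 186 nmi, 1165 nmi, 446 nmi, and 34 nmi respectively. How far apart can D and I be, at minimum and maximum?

280 ≤ DI ≤ 2050 nmi

The maximum is all hops collinear in one direction: 219 + 186 + 1165 + 446 + 34 = 2050.
The longest hop is 1165; the others sum to 885. Folding the others back against it leaves at least 1165 − 885 = 280.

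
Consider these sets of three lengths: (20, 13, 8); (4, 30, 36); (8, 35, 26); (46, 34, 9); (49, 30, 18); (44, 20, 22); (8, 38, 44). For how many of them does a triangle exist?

(8,13,20): 8+13 > 20 → valid
(4,30,36): 4+30 ≤ 36 → not valid
(8,26,35): 8+26 ≤ 35 → not valid
(9,34,46): 9+34 ≤ 46 → not valid
(18,30,49): 18+30 ≤ 49 → not valid
(20,22,44): 20+22 ≤ 44 → not valid
(8,38,44): 8+38 > 44 → valid
2 of the 7 triples form a triangle.

2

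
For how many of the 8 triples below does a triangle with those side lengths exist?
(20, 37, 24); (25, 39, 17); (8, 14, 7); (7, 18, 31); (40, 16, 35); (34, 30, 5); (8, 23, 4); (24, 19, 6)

(20,24,37): 20+24 > 37 → valid
(17,25,39): 17+25 > 39 → valid
(7,8,14): 7+8 > 14 → valid
(7,18,31): 7+18 ≤ 31 → not valid
(16,35,40): 16+35 > 40 → valid
(5,30,34): 5+30 > 34 → valid
(4,8,23): 4+8 ≤ 23 → not valid
(6,19,24): 6+19 > 24 → valid
6 of the 8 triples form a triangle.

6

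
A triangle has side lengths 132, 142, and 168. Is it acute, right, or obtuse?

acute

Compare the square of the longest side to the sum of squares of the other two: 132² + 142² = 37588 > 28224 = 168².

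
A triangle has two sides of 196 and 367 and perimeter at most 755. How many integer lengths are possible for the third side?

Triangle inequality: 171 < x < 563. Perimeter ≤ 755 gives x ≤ 755 − 196 − 367 = 192.
So 171 < x ≤ 192; integers 172 through 192: 21 values.

21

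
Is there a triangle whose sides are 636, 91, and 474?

The longest side is 636, but the other two sum to only 565.
565 < 636, so the triangle inequality fails.

No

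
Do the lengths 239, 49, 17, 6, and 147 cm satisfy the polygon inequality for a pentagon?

For a pentagon, each side must be shorter than the sum of the others.
Here the longest side is 239, but the remaining 4 sides sum to only 219.

No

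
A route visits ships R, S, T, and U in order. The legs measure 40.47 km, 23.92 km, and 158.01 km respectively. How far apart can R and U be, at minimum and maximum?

93.62 ≤ RU ≤ 222.40 km

The maximum is all hops collinear in one direction: 40.47 + 23.92 + 158.01 = 222.40.
The longest hop is 158.01; the others sum to 64.39. Folding the others back against it leaves at least 158.01 − 64.39 = 93.62.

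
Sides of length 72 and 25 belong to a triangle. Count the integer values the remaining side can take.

49

The third side lies in the open interval (47, 97).
Integers from 48 to 96 inclusive: 96 − 48 + 1 = 49.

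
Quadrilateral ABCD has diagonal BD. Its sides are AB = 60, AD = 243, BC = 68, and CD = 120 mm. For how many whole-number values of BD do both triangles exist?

From triangle ABD: 183 < BD < 303.
From triangle CBD: 52 < BD < 188.
Intersection: 183 < BD < 188, so integers 184 through 187: 4 values.

4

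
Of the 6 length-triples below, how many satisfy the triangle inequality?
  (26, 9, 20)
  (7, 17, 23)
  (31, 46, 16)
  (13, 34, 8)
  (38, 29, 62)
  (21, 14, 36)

4

(9,20,26): 9+20 > 26 → valid
(7,17,23): 7+17 > 23 → valid
(16,31,46): 16+31 > 46 → valid
(8,13,34): 8+13 ≤ 34 → not valid
(29,38,62): 29+38 > 62 → valid
(14,21,36): 14+21 ≤ 36 → not valid
4 of the 6 triples form a triangle.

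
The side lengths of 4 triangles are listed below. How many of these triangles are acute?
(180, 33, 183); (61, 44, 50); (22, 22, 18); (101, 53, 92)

3

(180,33,183): 33²+180² = 33489 = 183² → right
(61,44,50): 44²+50² = 4436 > 3721 = 61² → acute
(22,22,18): 18²+22² = 808 > 484 = 22² → acute
(101,53,92): 53²+92² = 11273 > 10201 = 101² → acute
3 of the 4 are acute.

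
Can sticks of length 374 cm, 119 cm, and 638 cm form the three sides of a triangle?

No

The longest side is 638, but the other two sum to only 493.
493 < 638, so the triangle inequality fails.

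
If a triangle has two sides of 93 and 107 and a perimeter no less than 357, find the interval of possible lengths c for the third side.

Triangle inequality alone gives 14 < c < 200.
The perimeter condition gives c ≥ 357 − 93 − 107 = 157.
Intersecting the two: 157 ≤ c < 200.

157 ≤ c < 200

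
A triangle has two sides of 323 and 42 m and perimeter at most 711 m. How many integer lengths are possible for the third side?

65

Triangle inequality: 281 < x < 365. Perimeter ≤ 711 gives x ≤ 711 − 323 − 42 = 346.
So 281 < x ≤ 346; integers 282 through 346: 65 values.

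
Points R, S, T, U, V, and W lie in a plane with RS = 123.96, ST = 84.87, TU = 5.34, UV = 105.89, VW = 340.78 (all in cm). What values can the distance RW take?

20.72 ≤ RW ≤ 660.84 cm

The maximum is all hops collinear in one direction: 123.96 + 84.87 + 5.34 + 105.89 + 340.78 = 660.84.
The longest hop is 340.78; the others sum to 320.06. Folding the others back against it leaves at least 340.78 − 320.06 = 20.72.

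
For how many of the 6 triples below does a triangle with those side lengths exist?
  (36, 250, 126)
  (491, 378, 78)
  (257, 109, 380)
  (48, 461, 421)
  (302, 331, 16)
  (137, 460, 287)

1

(36,126,250): 36+126 ≤ 250 → not valid
(78,378,491): 78+378 ≤ 491 → not valid
(109,257,380): 109+257 ≤ 380 → not valid
(48,421,461): 48+421 > 461 → valid
(16,302,331): 16+302 ≤ 331 → not valid
(137,287,460): 137+287 ≤ 460 → not valid
1 of the 6 triples forms a triangle.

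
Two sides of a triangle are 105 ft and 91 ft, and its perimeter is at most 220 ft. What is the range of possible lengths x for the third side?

14 < x ≤ 24 ft

Triangle inequality alone gives 14 < x < 196.
The perimeter condition gives x ≤ 220 − 105 − 91 = 24.
Intersecting the two: 14 < x ≤ 24.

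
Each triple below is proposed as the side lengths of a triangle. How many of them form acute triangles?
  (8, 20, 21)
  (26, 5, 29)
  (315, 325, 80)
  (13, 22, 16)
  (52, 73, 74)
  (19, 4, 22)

(8,20,21): 8²+20² = 464 > 441 = 21² → acute
(26,5,29): 5²+26² = 701 < 841 = 29² → obtuse
(315,325,80): 80²+315² = 105625 = 325² → right
(13,22,16): 13²+16² = 425 < 484 = 22² → obtuse
(52,73,74): 52²+73² = 8033 > 5476 = 74² → acute
(19,4,22): 4²+19² = 377 < 484 = 22² → obtuse
2 of the 6 are acute.

2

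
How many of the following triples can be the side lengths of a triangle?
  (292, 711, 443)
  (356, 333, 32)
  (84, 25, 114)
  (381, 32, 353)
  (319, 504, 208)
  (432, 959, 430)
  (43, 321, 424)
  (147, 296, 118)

(292,443,711): 292+443 > 711 → valid
(32,333,356): 32+333 > 356 → valid
(25,84,114): 25+84 ≤ 114 → not valid
(32,353,381): 32+353 > 381 → valid
(208,319,504): 208+319 > 504 → valid
(430,432,959): 430+432 ≤ 959 → not valid
(43,321,424): 43+321 ≤ 424 → not valid
(118,147,296): 118+147 ≤ 296 → not valid
4 of the 8 triples form a triangle.

4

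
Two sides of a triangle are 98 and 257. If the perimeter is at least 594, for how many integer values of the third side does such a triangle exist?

Triangle inequality: 159 < x < 355. Perimeter ≥ 594 gives x ≥ 594 − 98 − 257 = 239.
So 239 ≤ x < 355; integers 239 through 354: 116 values.

116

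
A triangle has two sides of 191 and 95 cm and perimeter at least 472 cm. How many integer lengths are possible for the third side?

Triangle inequality: 96 < x < 286. Perimeter ≥ 472 gives x ≥ 472 − 191 − 95 = 186.
So 186 ≤ x < 286; integers 186 through 285: 100 values.

100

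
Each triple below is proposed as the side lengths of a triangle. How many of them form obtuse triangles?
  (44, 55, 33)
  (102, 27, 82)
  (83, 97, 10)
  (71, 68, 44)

1

(44,55,33): 33²+44² = 3025 = 55² → right
(102,27,82): 27²+82² = 7453 < 10404 = 102² → obtuse
(83,97,10): 10+83 ≤ 97, not a triangle
(71,68,44): 44²+68² = 6560 > 5041 = 71² → acute
1 of the 4 is obtuse.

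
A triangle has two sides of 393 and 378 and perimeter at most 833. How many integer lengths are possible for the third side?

47

Triangle inequality: 15 < x < 771. Perimeter ≤ 833 gives x ≤ 833 − 393 − 378 = 62.
So 15 < x ≤ 62; integers 16 through 62: 47 values.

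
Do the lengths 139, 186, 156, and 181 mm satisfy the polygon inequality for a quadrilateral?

A quadrilateral exists iff every side is shorter than the sum of the others — equivalently, the longest side is less than the sum of the rest.
Longest side 186 < 476 (sum of the remaining 3), so yes.

Yes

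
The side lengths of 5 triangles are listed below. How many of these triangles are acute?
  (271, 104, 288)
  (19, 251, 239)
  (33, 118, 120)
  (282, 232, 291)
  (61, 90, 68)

(271,104,288): 104²+271² = 84257 > 82944 = 288² → acute
(19,251,239): 19²+239² = 57482 < 63001 = 251² → obtuse
(33,118,120): 33²+118² = 15013 > 14400 = 120² → acute
(282,232,291): 232²+282² = 133348 > 84681 = 291² → acute
(61,90,68): 61²+68² = 8345 > 8100 = 90² → acute
4 of the 5 are acute.

4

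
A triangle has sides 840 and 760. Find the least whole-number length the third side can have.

81

The third side must be strictly greater than |840 − 760| = 80.
The smallest integer above 80 is 81.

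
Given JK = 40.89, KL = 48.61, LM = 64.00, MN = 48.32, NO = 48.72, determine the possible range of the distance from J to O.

0 ≤ JO ≤ 250.54

The maximum is all hops collinear in one direction: 40.89 + 48.61 + 64.00 + 48.32 + 48.72 = 250.54.
The longest hop is 64.00; the others sum to 186.54. Since 64.00 ≤ 186.54, the path can fold back on itself completely, so the minimum distance is 0.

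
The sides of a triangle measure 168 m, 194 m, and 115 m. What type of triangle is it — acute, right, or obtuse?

acute

Compare the square of the longest side to the sum of squares of the other two: 115² + 168² = 41449 > 37636 = 194².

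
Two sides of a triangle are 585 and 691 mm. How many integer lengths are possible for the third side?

1169

The third side lies in the open interval (106, 1276).
Integers from 107 to 1275 inclusive: 1275 − 107 + 1 = 1169.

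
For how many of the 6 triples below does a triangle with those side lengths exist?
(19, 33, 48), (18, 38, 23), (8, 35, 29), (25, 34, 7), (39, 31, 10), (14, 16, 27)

(19,33,48): 19+33 > 48 → valid
(18,23,38): 18+23 > 38 → valid
(8,29,35): 8+29 > 35 → valid
(7,25,34): 7+25 ≤ 34 → not valid
(10,31,39): 10+31 > 39 → valid
(14,16,27): 14+16 > 27 → valid
5 of the 6 triples form a triangle.

5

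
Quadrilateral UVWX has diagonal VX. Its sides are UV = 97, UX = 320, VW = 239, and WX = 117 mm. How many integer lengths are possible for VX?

From triangle UVX: 223 < VX < 417.
From triangle WVX: 122 < VX < 356.
Intersection: 223 < VX < 356, so integers 224 through 355: 132 values.

132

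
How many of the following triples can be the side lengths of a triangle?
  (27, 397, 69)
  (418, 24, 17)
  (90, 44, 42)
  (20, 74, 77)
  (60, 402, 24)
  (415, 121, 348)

2

(27,69,397): 27+69 ≤ 397 → not valid
(17,24,418): 17+24 ≤ 418 → not valid
(42,44,90): 42+44 ≤ 90 → not valid
(20,74,77): 20+74 > 77 → valid
(24,60,402): 24+60 ≤ 402 → not valid
(121,348,415): 121+348 > 415 → valid
2 of the 6 triples form a triangle.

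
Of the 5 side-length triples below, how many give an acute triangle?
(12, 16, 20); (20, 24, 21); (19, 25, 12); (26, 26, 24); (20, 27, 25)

3

(12,16,20): 12²+16² = 400 = 20² → right
(20,24,21): 20²+21² = 841 > 576 = 24² → acute
(19,25,12): 12²+19² = 505 < 625 = 25² → obtuse
(26,26,24): 24²+26² = 1252 > 676 = 26² → acute
(20,27,25): 20²+25² = 1025 > 729 = 27² → acute
3 of the 5 are acute.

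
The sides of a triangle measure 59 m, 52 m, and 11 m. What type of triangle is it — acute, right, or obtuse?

obtuse

Compare the square of the longest side to the sum of squares of the other two: 11² + 52² = 2825 < 3481 = 59².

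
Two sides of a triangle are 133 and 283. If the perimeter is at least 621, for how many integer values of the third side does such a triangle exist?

211

Triangle inequality: 150 < x < 416. Perimeter ≥ 621 gives x ≥ 621 − 133 − 283 = 205.
So 205 ≤ x < 416; integers 205 through 415: 211 values.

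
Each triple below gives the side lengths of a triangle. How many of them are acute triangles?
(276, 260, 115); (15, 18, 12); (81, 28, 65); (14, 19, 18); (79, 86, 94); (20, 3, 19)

4

(276,260,115): 115²+260² = 80825 > 76176 = 276² → acute
(15,18,12): 12²+15² = 369 > 324 = 18² → acute
(81,28,65): 28²+65² = 5009 < 6561 = 81² → obtuse
(14,19,18): 14²+18² = 520 > 361 = 19² → acute
(79,86,94): 79²+86² = 13637 > 8836 = 94² → acute
(20,3,19): 3²+19² = 370 < 400 = 20² → obtuse
4 of the 6 are acute.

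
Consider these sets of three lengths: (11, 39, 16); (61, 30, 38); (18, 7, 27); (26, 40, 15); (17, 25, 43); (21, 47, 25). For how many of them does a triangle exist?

2

(11,16,39): 11+16 ≤ 39 → not valid
(30,38,61): 30+38 > 61 → valid
(7,18,27): 7+18 ≤ 27 → not valid
(15,26,40): 15+26 > 40 → valid
(17,25,43): 17+25 ≤ 43 → not valid
(21,25,47): 21+25 ≤ 47 → not valid
2 of the 6 triples form a triangle.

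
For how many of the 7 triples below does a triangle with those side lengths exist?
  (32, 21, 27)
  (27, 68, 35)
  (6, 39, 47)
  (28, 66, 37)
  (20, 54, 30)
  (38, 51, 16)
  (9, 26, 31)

(21,27,32): 21+27 > 32 → valid
(27,35,68): 27+35 ≤ 68 → not valid
(6,39,47): 6+39 ≤ 47 → not valid
(28,37,66): 28+37 ≤ 66 → not valid
(20,30,54): 20+30 ≤ 54 → not valid
(16,38,51): 16+38 > 51 → valid
(9,26,31): 9+26 > 31 → valid
3 of the 7 triples form a triangle.

3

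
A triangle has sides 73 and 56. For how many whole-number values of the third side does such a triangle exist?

111

The third side lies in the open interval (17, 129).
Integers from 18 to 128 inclusive: 128 − 18 + 1 = 111.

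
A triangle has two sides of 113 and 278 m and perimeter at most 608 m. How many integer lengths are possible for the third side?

52

Triangle inequality: 165 < x < 391. Perimeter ≤ 608 gives x ≤ 608 − 113 − 278 = 217.
So 165 < x ≤ 217; integers 166 through 217: 52 values.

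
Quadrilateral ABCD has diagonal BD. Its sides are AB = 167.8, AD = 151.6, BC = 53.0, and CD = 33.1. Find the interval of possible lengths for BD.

19.9 < BD < 86.1

From triangle ABD: |167.8 − 151.6| < BD < 167.8 + 151.6, i.e. 16.2 < BD < 319.4.
From triangle CBD: 19.9 < BD < 86.1.
Both must hold, so BD lies in the intersection.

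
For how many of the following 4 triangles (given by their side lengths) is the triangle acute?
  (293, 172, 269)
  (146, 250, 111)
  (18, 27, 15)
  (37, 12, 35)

1

(293,172,269): 172²+269² = 101945 > 85849 = 293² → acute
(146,250,111): 111²+146² = 33637 < 62500 = 250² → obtuse
(18,27,15): 15²+18² = 549 < 729 = 27² → obtuse
(37,12,35): 12²+35² = 1369 = 37² → right
1 of the 4 is acute.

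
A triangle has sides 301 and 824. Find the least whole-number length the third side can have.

The third side must be strictly greater than |301 − 824| = 523.
The smallest integer above 523 is 524.

524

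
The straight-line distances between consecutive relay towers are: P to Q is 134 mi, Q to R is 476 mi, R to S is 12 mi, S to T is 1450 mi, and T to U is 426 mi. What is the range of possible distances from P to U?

402 ≤ PU ≤ 2498 mi

The maximum is all hops collinear in one direction: 134 + 476 + 12 + 1450 + 426 = 2498.
The longest hop is 1450; the others sum to 1048. Folding the others back against it leaves at least 1450 − 1048 = 402.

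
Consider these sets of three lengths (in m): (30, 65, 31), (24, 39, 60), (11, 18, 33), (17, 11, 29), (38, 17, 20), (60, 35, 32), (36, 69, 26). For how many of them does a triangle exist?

(30,31,65): 30+31 ≤ 65 → not valid
(24,39,60): 24+39 > 60 → valid
(11,18,33): 11+18 ≤ 33 → not valid
(11,17,29): 11+17 ≤ 29 → not valid
(17,20,38): 17+20 ≤ 38 → not valid
(32,35,60): 32+35 > 60 → valid
(26,36,69): 26+36 ≤ 69 → not valid
2 of the 7 triples form a triangle.

2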